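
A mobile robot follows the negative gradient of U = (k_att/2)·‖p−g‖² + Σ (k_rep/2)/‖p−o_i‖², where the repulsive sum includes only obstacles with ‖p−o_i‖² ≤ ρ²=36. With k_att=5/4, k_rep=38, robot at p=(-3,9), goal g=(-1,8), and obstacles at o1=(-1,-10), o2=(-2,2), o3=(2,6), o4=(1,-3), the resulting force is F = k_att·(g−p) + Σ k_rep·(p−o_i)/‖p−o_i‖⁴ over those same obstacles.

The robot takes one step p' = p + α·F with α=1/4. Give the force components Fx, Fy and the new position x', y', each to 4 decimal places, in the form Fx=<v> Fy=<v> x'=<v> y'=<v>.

F_att = 5/4·(g−p) = 5/4·(2,-1) = (2.5000,-1.2500)
o1: d²=365 > ρ²=36 → inactive
o2: d²=50 > ρ²=36 → inactive
o3: d²=34 ≤ ρ²=36; F_rep = 38·(-5,3)/34² = (-0.1644,0.0986)
o4: d²=160 > ρ²=36 → inactive
F = F_att + ΣF_rep = (2.3356,-1.1514)
p' = p + 1/4·F = (-2.4161,8.7122)

Fx=2.3356 Fy=-1.1514 x'=-2.4161 y'=8.7122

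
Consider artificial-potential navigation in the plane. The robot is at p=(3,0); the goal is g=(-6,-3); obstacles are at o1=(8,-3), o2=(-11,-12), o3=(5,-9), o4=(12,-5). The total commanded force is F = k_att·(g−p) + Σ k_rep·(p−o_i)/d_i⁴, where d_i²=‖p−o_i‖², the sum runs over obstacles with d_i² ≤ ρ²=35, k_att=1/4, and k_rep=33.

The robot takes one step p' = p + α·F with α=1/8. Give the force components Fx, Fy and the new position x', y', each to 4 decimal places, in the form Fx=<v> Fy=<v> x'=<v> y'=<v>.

Fx=-2.3927 Fy=-0.6644 x'=2.7009 y'=-0.0830

F_att = 1/4·(g−p) = 1/4·(-9,-3) = (-2.2500,-0.7500)
o1: d²=34 ≤ ρ²=35; F_rep = 33·(-5,3)/34² = (-0.1427,0.0856)
o2: d²=340 > ρ²=35 → inactive
o3: d²=85 > ρ²=35 → inactive
o4: d²=106 > ρ²=35 → inactive
F = F_att + ΣF_rep = (-2.3927,-0.6644)
p' = p + 1/8·F = (2.7009,-0.0830)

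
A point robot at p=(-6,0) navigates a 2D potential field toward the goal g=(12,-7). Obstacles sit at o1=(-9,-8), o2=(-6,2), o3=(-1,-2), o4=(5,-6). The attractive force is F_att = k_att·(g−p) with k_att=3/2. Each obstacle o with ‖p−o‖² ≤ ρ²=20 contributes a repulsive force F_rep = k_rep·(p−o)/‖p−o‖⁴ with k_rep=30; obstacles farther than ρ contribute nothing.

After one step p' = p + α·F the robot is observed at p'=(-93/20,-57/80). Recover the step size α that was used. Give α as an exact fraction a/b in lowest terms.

F_att = 3/2·(g−p) = 3/2·(18,-7) = (27.0000,-10.5000)
o1: d²=73 > ρ²=20 → inactive
o2: d²=4 ≤ ρ²=20; F_rep = 30·(0,-2)/4² = (0.0000,-3.7500)
o3: d²=29 > ρ²=20 → inactive
o4: d²=157 > ρ²=20 → inactive
F = F_att + ΣF_rep = (27.0000,-14.2500)
Δp = p'−p = (1.3500,-0.7125); α = Δx/Fx = (27/20) / (27) = 1/20
check: Δy/Fy = (-57/80) / (-57/4) = 1/20 ✓

α = 1/20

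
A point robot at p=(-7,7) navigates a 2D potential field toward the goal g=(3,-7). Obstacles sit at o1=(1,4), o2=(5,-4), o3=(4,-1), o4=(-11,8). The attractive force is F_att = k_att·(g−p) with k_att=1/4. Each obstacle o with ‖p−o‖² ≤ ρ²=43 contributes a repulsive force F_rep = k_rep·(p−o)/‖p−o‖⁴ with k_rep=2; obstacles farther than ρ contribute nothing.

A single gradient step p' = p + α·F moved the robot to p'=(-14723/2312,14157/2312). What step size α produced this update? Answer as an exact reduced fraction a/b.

α = 1/4

F_att = 1/4·(g−p) = 1/4·(10,-14) = (2.5000,-3.5000)
o1: d²=73 > ρ²=43 → inactive
o2: d²=265 > ρ²=43 → inactive
o3: d²=185 > ρ²=43 → inactive
o4: d²=17 ≤ ρ²=43; F_rep = 2·(4,-1)/17² = (0.0277,-0.0069)
F = F_att + ΣF_rep = (2.5277,-3.5069)
Δp = p'−p = (0.6319,-0.8767); α = Δx/Fx = (1461/2312) / (1461/578) = 1/4
check: Δy/Fy = (-2027/2312) / (-2027/578) = 1/4 ✓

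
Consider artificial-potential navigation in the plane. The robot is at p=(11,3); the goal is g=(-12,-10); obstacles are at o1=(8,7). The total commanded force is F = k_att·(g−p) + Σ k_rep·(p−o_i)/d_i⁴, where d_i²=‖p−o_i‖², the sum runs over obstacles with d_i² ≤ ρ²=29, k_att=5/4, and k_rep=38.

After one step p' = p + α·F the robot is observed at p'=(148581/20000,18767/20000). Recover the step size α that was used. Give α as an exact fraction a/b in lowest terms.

F_att = 5/4·(g−p) = 5/4·(-23,-13) = (-28.7500,-16.2500)
o1: d²=25 ≤ ρ²=29; F_rep = 38·(3,-4)/25² = (0.1824,-0.2432)
F = F_att + ΣF_rep = (-28.5676,-16.4932)
Δp = p'−p = (-3.5709,-2.0617); α = Δx/Fx = (-71419/20000) / (-71419/2500) = 1/8
check: Δy/Fy = (-41233/20000) / (-41233/2500) = 1/8 ✓

α = 1/8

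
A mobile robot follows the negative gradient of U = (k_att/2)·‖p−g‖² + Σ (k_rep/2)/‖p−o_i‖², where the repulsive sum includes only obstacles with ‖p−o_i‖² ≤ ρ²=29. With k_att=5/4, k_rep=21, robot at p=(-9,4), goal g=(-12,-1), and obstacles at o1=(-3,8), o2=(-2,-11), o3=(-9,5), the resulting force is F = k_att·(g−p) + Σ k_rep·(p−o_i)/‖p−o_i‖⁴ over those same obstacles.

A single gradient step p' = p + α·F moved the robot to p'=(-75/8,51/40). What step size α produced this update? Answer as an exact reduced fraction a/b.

α = 1/10

F_att = 5/4·(g−p) = 5/4·(-3,-5) = (-3.7500,-6.2500)
o1: d²=52 > ρ²=29 → inactive
o2: d²=274 > ρ²=29 → inactive
o3: d²=1 ≤ ρ²=29; F_rep = 21·(0,-1)/1² = (0.0000,-21.0000)
F = F_att + ΣF_rep = (-3.7500,-27.2500)
Δp = p'−p = (-0.3750,-2.7250); α = Δx/Fx = (-3/8) / (-15/4) = 1/10
check: Δy/Fy = (-109/40) / (-109/4) = 1/10 ✓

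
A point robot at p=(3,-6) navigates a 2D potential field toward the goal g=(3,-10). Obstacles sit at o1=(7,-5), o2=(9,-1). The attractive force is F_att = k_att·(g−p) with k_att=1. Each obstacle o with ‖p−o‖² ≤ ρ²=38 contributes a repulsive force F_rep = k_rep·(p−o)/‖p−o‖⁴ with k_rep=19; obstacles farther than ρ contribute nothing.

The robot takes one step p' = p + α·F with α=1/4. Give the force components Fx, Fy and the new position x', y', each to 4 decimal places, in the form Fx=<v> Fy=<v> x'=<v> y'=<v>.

F_att = 1·(g−p) = 1·(0,-4) = (0.0000,-4.0000)
o1: d²=17 ≤ ρ²=38; F_rep = 19·(-4,-1)/17² = (-0.2630,-0.0657)
o2: d²=61 > ρ²=38 → inactive
F = F_att + ΣF_rep = (-0.2630,-4.0657)
p' = p + 1/4·F = (2.9343,-7.0164)

Fx=-0.2630 Fy=-4.0657 x'=2.9343 y'=-7.0164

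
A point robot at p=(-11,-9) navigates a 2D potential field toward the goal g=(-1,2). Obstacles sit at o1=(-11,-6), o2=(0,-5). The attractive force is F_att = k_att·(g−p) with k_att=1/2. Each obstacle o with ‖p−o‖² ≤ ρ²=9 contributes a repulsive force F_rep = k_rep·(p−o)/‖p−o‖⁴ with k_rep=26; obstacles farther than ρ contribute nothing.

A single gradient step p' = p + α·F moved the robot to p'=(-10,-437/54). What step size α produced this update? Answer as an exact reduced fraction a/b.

F_att = 1/2·(g−p) = 1/2·(10,11) = (5.0000,5.5000)
o1: d²=9 ≤ ρ²=9; F_rep = 26·(0,-3)/9² = (0.0000,-0.9630)
o2: d²=137 > ρ²=9 → inactive
F = F_att + ΣF_rep = (5.0000,4.5370)
Δp = p'−p = (1.0000,0.9074); α = Δx/Fx = (1) / (5) = 1/5
check: Δy/Fy = (49/54) / (245/54) = 1/5 ✓

α = 1/5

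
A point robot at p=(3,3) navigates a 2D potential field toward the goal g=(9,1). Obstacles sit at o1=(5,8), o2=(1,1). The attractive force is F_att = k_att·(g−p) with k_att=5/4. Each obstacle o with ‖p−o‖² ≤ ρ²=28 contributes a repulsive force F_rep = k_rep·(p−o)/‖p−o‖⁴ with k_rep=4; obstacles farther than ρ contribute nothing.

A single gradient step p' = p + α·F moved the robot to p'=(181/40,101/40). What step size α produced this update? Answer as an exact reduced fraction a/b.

α = 1/5

F_att = 5/4·(g−p) = 5/4·(6,-2) = (7.5000,-2.5000)
o1: d²=29 > ρ²=28 → inactive
o2: d²=8 ≤ ρ²=28; F_rep = 4·(2,2)/8² = (0.1250,0.1250)
F = F_att + ΣF_rep = (7.6250,-2.3750)
Δp = p'−p = (1.5250,-0.4750); α = Δx/Fx = (61/40) / (61/8) = 1/5
check: Δy/Fy = (-19/40) / (-19/8) = 1/5 ✓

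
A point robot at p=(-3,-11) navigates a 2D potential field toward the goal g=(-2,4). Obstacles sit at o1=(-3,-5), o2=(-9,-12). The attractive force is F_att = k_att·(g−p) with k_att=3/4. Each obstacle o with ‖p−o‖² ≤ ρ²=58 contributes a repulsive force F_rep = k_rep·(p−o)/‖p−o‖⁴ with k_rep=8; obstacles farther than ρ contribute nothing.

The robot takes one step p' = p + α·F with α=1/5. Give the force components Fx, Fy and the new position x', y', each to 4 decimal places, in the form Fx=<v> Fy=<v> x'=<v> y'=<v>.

Fx=0.7851 Fy=11.2188 x'=-2.8430 y'=-8.7562

F_att = 3/4·(g−p) = 3/4·(1,15) = (0.7500,11.2500)
o1: d²=36 ≤ ρ²=58; F_rep = 8·(0,-6)/36² = (0.0000,-0.0370)
o2: d²=37 ≤ ρ²=58; F_rep = 8·(6,1)/37² = (0.0351,0.0058)
F = F_att + ΣF_rep = (0.7851,11.2188)
p' = p + 1/5·F = (-2.8430,-8.7562)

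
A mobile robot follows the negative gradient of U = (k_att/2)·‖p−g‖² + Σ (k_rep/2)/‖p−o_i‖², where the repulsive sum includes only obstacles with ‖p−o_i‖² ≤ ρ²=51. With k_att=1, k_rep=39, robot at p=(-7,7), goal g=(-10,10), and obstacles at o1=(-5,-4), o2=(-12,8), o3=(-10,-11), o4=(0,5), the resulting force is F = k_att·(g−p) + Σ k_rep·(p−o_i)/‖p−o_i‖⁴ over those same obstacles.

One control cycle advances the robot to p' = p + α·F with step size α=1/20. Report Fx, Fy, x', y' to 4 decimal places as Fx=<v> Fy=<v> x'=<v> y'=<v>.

F_att = 1·(g−p) = 1·(-3,3) = (-3.0000,3.0000)
o1: d²=125 > ρ²=51 → inactive
o2: d²=26 ≤ ρ²=51; F_rep = 39·(5,-1)/26² = (0.2885,-0.0577)
o3: d²=333 > ρ²=51 → inactive
o4: d²=53 > ρ²=51 → inactive
F = F_att + ΣF_rep = (-2.7115,2.9423)
p' = p + 1/20·F = (-7.1356,7.1471)

Fx=-2.7115 Fy=2.9423 x'=-7.1356 y'=7.1471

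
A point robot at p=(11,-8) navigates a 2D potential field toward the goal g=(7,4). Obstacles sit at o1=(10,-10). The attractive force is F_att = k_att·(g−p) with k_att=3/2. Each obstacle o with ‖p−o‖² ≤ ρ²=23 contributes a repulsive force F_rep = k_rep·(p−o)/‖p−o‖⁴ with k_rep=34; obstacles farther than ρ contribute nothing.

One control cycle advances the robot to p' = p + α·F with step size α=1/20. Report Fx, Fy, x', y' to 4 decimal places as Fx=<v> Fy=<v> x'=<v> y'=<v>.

Fx=-4.6400 Fy=20.7200 x'=10.7680 y'=-6.9640

F_att = 3/2·(g−p) = 3/2·(-4,12) = (-6.0000,18.0000)
o1: d²=5 ≤ ρ²=23; F_rep = 34·(1,2)/5² = (1.3600,2.7200)
F = F_att + ΣF_rep = (-4.6400,20.7200)
p' = p + 1/20·F = (10.7680,-6.9640)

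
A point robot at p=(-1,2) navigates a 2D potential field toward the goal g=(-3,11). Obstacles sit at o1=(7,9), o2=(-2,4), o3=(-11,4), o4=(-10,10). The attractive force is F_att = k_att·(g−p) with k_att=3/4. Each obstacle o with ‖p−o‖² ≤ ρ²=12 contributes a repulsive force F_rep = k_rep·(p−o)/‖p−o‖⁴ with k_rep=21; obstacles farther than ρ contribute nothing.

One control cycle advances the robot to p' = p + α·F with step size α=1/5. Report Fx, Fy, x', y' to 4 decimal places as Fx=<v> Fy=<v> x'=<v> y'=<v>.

Fx=-0.6600 Fy=5.0700 x'=-1.1320 y'=3.0140

F_att = 3/4·(g−p) = 3/4·(-2,9) = (-1.5000,6.7500)
o1: d²=113 > ρ²=12 → inactive
o2: d²=5 ≤ ρ²=12; F_rep = 21·(1,-2)/5² = (0.8400,-1.6800)
o3: d²=104 > ρ²=12 → inactive
o4: d²=145 > ρ²=12 → inactive
F = F_att + ΣF_rep = (-0.6600,5.0700)
p' = p + 1/5·F = (-1.1320,3.0140)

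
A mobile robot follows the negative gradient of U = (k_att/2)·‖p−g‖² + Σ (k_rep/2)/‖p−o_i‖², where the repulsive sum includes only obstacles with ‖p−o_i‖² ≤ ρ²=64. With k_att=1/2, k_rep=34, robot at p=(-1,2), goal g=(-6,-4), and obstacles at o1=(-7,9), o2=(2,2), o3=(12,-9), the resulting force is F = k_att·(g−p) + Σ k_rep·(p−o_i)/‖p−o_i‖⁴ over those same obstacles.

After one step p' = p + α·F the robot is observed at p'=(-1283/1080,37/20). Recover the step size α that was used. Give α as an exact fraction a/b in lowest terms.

F_att = 1/2·(g−p) = 1/2·(-5,-6) = (-2.5000,-3.0000)
o1: d²=85 > ρ²=64 → inactive
o2: d²=9 ≤ ρ²=64; F_rep = 34·(-3,0)/9² = (-1.2593,0.0000)
o3: d²=290 > ρ²=64 → inactive
F = F_att + ΣF_rep = (-3.7593,-3.0000)
Δp = p'−p = (-0.1880,-0.1500); α = Δx/Fx = (-203/1080) / (-203/54) = 1/20
check: Δy/Fy = (-3/20) / (-3) = 1/20 ✓

α = 1/20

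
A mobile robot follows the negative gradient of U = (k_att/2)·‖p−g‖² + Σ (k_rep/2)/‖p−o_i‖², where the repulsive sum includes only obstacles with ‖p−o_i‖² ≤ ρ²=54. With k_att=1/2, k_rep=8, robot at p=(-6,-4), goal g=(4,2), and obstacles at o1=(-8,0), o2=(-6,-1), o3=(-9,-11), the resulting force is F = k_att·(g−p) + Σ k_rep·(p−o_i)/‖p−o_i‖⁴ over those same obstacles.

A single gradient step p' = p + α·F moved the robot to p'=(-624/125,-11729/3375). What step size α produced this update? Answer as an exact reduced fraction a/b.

α = 1/5

F_att = 1/2·(g−p) = 1/2·(10,6) = (5.0000,3.0000)
o1: d²=20 ≤ ρ²=54; F_rep = 8·(2,-4)/20² = (0.0400,-0.0800)
o2: d²=9 ≤ ρ²=54; F_rep = 8·(0,-3)/9² = (0.0000,-0.2963)
o3: d²=58 > ρ²=54 → inactive
F = F_att + ΣF_rep = (5.0400,2.6237)
Δp = p'−p = (1.0080,0.5247); α = Δx/Fx = (126/125) / (126/25) = 1/5
check: Δy/Fy = (1771/3375) / (1771/675) = 1/5 ✓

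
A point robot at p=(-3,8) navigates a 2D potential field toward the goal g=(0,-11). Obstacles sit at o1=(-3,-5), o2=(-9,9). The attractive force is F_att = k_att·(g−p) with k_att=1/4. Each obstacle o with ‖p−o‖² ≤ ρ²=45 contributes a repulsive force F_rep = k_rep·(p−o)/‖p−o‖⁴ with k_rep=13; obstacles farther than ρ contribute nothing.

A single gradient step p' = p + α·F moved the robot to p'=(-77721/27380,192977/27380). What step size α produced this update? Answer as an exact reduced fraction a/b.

α = 1/5

F_att = 1/4·(g−p) = 1/4·(3,-19) = (0.7500,-4.7500)
o1: d²=169 > ρ²=45 → inactive
o2: d²=37 ≤ ρ²=45; F_rep = 13·(6,-1)/37² = (0.0570,-0.0095)
F = F_att + ΣF_rep = (0.8070,-4.7595)
Δp = p'−p = (0.1614,-0.9519); α = Δx/Fx = (4419/27380) / (4419/5476) = 1/5
check: Δy/Fy = (-26063/27380) / (-26063/5476) = 1/5 ✓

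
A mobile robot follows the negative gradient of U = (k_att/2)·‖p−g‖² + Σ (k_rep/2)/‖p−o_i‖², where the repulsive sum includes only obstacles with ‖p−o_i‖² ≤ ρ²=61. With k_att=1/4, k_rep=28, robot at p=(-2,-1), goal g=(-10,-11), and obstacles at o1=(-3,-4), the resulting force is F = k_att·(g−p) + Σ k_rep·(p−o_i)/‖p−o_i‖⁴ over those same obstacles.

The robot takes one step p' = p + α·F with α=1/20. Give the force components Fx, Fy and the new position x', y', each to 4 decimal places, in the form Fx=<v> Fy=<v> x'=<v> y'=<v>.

F_att = 1/4·(g−p) = 1/4·(-8,-10) = (-2.0000,-2.5000)
o1: d²=10 ≤ ρ²=61; F_rep = 28·(1,3)/10² = (0.2800,0.8400)
F = F_att + ΣF_rep = (-1.7200,-1.6600)
p' = p + 1/20·F = (-2.0860,-1.0830)

Fx=-1.7200 Fy=-1.6600 x'=-2.0860 y'=-1.0830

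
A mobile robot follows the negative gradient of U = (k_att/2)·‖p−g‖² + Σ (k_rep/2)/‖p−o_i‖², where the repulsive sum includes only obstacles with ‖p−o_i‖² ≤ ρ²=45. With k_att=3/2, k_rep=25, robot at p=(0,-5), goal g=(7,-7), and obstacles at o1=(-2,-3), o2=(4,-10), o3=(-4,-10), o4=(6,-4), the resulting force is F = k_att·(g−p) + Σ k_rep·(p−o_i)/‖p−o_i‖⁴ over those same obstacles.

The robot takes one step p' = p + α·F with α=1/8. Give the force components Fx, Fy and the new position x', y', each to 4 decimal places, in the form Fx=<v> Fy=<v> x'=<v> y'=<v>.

Fx=11.1717 Fy=-3.6508 x'=1.3965 y'=-5.4563

F_att = 3/2·(g−p) = 3/2·(7,-2) = (10.5000,-3.0000)
o1: d²=8 ≤ ρ²=45; F_rep = 25·(2,-2)/8² = (0.7812,-0.7812)
o2: d²=41 ≤ ρ²=45; F_rep = 25·(-4,5)/41² = (-0.0595,0.0744)
o3: d²=41 ≤ ρ²=45; F_rep = 25·(4,5)/41² = (0.0595,0.0744)
o4: d²=37 ≤ ρ²=45; F_rep = 25·(-6,-1)/37² = (-0.1096,-0.0183)
F = F_att + ΣF_rep = (11.1717,-3.6508)
p' = p + 1/8·F = (1.3965,-5.4563)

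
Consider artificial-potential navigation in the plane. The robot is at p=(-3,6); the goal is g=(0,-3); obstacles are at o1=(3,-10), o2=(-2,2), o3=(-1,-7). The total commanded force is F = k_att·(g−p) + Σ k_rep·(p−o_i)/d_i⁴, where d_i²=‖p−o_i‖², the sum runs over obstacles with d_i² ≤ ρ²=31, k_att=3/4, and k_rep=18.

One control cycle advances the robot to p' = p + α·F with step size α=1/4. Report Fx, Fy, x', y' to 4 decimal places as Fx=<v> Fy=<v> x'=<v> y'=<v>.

F_att = 3/4·(g−p) = 3/4·(3,-9) = (2.2500,-6.7500)
o1: d²=292 > ρ²=31 → inactive
o2: d²=17 ≤ ρ²=31; F_rep = 18·(-1,4)/17² = (-0.0623,0.2491)
o3: d²=173 > ρ²=31 → inactive
F = F_att + ΣF_rep = (2.1877,-6.5009)
p' = p + 1/4·F = (-2.4531,4.3748)

Fx=2.1877 Fy=-6.5009 x'=-2.4531 y'=4.3748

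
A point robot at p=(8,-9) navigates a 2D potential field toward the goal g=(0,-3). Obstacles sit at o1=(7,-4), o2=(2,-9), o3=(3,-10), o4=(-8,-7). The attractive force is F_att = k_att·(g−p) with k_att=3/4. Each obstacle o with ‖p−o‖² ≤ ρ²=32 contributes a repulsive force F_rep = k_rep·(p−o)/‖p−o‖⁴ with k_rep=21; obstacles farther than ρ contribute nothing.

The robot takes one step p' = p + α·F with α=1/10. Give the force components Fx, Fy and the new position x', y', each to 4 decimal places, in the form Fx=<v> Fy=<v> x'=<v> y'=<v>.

Fx=-5.8136 Fy=4.3757 x'=7.4186 y'=-8.5624

F_att = 3/4·(g−p) = 3/4·(-8,6) = (-6.0000,4.5000)
o1: d²=26 ≤ ρ²=32; F_rep = 21·(1,-5)/26² = (0.0311,-0.1553)
o2: d²=36 > ρ²=32 → inactive
o3: d²=26 ≤ ρ²=32; F_rep = 21·(5,1)/26² = (0.1553,0.0311)
o4: d²=260 > ρ²=32 → inactive
F = F_att + ΣF_rep = (-5.8136,4.3757)
p' = p + 1/10·F = (7.4186,-8.5624)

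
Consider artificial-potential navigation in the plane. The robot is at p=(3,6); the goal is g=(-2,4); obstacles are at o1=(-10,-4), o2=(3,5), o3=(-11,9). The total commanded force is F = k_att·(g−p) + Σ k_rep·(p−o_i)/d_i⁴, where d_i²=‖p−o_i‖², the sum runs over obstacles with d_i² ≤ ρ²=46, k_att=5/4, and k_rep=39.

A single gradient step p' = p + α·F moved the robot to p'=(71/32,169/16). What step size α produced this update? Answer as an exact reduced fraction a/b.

α = 1/8

F_att = 5/4·(g−p) = 5/4·(-5,-2) = (-6.2500,-2.5000)
o1: d²=269 > ρ²=46 → inactive
o2: d²=1 ≤ ρ²=46; F_rep = 39·(0,1)/1² = (0.0000,39.0000)
o3: d²=205 > ρ²=46 → inactive
F = F_att + ΣF_rep = (-6.2500,36.5000)
Δp = p'−p = (-0.7812,4.5625); α = Δx/Fx = (-25/32) / (-25/4) = 1/8
check: Δy/Fy = (73/16) / (73/2) = 1/8 ✓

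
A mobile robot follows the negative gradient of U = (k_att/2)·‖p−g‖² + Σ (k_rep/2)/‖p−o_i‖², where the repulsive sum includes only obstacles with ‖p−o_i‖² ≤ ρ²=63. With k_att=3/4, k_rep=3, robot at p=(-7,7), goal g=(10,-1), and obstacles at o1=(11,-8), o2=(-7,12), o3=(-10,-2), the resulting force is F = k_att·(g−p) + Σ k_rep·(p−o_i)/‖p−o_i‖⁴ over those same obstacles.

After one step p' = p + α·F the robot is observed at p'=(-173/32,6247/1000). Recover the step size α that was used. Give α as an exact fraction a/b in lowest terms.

α = 1/8

F_att = 3/4·(g−p) = 3/4·(17,-8) = (12.7500,-6.0000)
o1: d²=549 > ρ²=63 → inactive
o2: d²=25 ≤ ρ²=63; F_rep = 3·(0,-5)/25² = (0.0000,-0.0240)
o3: d²=90 > ρ²=63 → inactive
F = F_att + ΣF_rep = (12.7500,-6.0240)
Δp = p'−p = (1.5938,-0.7530); α = Δx/Fx = (51/32) / (51/4) = 1/8
check: Δy/Fy = (-753/1000) / (-753/125) = 1/8 ✓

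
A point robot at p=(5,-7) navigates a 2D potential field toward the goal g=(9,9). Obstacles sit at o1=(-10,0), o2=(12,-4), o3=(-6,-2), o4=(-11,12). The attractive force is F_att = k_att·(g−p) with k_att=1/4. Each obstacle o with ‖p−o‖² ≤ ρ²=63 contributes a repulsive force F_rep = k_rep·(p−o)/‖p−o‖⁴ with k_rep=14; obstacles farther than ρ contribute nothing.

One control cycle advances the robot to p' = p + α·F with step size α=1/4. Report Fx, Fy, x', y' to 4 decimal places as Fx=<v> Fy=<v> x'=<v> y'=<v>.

F_att = 1/4·(g−p) = 1/4·(4,16) = (1.0000,4.0000)
o1: d²=274 > ρ²=63 → inactive
o2: d²=58 ≤ ρ²=63; F_rep = 14·(-7,-3)/58² = (-0.0291,-0.0125)
o3: d²=146 > ρ²=63 → inactive
o4: d²=617 > ρ²=63 → inactive
F = F_att + ΣF_rep = (0.9709,3.9875)
p' = p + 1/4·F = (5.2427,-6.0031)

Fx=0.9709 Fy=3.9875 x'=5.2427 y'=-6.0031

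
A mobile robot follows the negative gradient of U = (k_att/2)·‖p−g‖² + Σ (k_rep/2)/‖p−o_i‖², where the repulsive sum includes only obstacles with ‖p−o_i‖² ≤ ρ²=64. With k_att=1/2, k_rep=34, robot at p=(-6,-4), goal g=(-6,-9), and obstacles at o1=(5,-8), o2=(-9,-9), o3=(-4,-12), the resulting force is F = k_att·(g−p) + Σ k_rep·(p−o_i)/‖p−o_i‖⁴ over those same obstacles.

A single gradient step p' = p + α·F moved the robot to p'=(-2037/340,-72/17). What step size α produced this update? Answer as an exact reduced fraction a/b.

α = 1/10

F_att = 1/2·(g−p) = 1/2·(0,-5) = (0.0000,-2.5000)
o1: d²=137 > ρ²=64 → inactive
o2: d²=34 ≤ ρ²=64; F_rep = 34·(3,5)/34² = (0.0882,0.1471)
o3: d²=68 > ρ²=64 → inactive
F = F_att + ΣF_rep = (0.0882,-2.3529)
Δp = p'−p = (0.0088,-0.2353); α = Δx/Fx = (3/340) / (3/34) = 1/10
check: Δy/Fy = (-4/17) / (-40/17) = 1/10 ✓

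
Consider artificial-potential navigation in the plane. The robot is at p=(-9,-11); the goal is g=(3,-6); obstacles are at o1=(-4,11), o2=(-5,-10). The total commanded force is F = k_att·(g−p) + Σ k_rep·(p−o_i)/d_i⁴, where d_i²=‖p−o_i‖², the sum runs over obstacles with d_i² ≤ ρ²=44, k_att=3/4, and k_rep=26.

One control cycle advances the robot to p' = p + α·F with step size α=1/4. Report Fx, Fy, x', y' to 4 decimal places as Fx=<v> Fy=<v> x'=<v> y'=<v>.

Fx=8.6401 Fy=3.6600 x'=-6.8400 y'=-10.0850

F_att = 3/4·(g−p) = 3/4·(12,5) = (9.0000,3.7500)
o1: d²=509 > ρ²=44 → inactive
o2: d²=17 ≤ ρ²=44; F_rep = 26·(-4,-1)/17² = (-0.3599,-0.0900)
F = F_att + ΣF_rep = (8.6401,3.6600)
p' = p + 1/4·F = (-6.8400,-10.0850)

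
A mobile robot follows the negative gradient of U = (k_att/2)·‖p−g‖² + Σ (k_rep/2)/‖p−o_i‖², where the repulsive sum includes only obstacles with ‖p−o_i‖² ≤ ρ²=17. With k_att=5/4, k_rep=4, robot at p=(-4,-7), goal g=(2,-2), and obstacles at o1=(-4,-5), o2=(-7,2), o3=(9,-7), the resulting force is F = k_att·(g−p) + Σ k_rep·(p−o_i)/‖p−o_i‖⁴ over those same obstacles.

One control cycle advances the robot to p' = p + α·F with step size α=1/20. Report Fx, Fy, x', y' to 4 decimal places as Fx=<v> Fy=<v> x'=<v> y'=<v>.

F_att = 5/4·(g−p) = 5/4·(6,5) = (7.5000,6.2500)
o1: d²=4 ≤ ρ²=17; F_rep = 4·(0,-2)/4² = (0.0000,-0.5000)
o2: d²=90 > ρ²=17 → inactive
o3: d²=169 > ρ²=17 → inactive
F = F_att + ΣF_rep = (7.5000,5.7500)
p' = p + 1/20·F = (-3.6250,-6.7125)

Fx=7.5000 Fy=5.7500 x'=-3.6250 y'=-6.7125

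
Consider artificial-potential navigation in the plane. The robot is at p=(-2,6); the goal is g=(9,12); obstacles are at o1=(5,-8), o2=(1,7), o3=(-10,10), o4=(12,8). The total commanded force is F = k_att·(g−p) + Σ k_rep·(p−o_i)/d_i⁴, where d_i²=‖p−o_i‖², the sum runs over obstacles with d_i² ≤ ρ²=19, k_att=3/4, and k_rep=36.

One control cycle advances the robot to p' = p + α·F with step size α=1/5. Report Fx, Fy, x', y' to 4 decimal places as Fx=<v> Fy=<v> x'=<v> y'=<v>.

F_att = 3/4·(g−p) = 3/4·(11,6) = (8.2500,4.5000)
o1: d²=245 > ρ²=19 → inactive
o2: d²=10 ≤ ρ²=19; F_rep = 36·(-3,-1)/10² = (-1.0800,-0.3600)
o3: d²=80 > ρ²=19 → inactive
o4: d²=200 > ρ²=19 → inactive
F = F_att + ΣF_rep = (7.1700,4.1400)
p' = p + 1/5·F = (-0.5660,6.8280)

Fx=7.1700 Fy=4.1400 x'=-0.5660 y'=6.8280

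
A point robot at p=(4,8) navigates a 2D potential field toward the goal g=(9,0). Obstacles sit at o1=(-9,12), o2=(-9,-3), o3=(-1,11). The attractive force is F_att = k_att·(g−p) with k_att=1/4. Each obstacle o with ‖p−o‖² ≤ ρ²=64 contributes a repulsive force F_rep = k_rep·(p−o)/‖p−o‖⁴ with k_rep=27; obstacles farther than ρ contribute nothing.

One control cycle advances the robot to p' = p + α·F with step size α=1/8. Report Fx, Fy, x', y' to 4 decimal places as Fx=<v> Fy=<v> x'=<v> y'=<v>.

Fx=1.3668 Fy=-2.0701 x'=4.1708 y'=7.7412

F_att = 1/4·(g−p) = 1/4·(5,-8) = (1.2500,-2.0000)
o1: d²=185 > ρ²=64 → inactive
o2: d²=290 > ρ²=64 → inactive
o3: d²=34 ≤ ρ²=64; F_rep = 27·(5,-3)/34² = (0.1168,-0.0701)
F = F_att + ΣF_rep = (1.3668,-2.0701)
p' = p + 1/8·F = (4.1708,7.7412)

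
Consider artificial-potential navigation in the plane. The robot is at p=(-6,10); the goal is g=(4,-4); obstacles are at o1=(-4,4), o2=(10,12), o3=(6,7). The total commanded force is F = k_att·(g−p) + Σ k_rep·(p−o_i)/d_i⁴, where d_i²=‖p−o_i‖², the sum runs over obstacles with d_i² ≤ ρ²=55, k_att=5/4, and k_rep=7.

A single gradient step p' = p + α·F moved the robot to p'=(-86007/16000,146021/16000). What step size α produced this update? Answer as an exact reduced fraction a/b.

F_att = 5/4·(g−p) = 5/4·(10,-14) = (12.5000,-17.5000)
o1: d²=40 ≤ ρ²=55; F_rep = 7·(-2,6)/40² = (-0.0088,0.0262)
o2: d²=260 > ρ²=55 → inactive
o3: d²=153 > ρ²=55 → inactive
F = F_att + ΣF_rep = (12.4913,-17.4737)
Δp = p'−p = (0.6246,-0.8737); α = Δx/Fx = (9993/16000) / (9993/800) = 1/20
check: Δy/Fy = (-13979/16000) / (-13979/800) = 1/20 ✓

α = 1/20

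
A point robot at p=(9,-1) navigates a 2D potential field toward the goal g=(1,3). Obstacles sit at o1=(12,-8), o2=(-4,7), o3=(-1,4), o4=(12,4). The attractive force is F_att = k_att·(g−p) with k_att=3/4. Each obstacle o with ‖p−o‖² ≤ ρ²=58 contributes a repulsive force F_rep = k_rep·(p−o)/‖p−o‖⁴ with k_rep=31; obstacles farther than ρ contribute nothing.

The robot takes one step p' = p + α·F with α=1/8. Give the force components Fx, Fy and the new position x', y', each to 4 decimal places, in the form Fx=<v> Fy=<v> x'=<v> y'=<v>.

F_att = 3/4·(g−p) = 3/4·(-8,4) = (-6.0000,3.0000)
o1: d²=58 ≤ ρ²=58; F_rep = 31·(-3,7)/58² = (-0.0276,0.0645)
o2: d²=233 > ρ²=58 → inactive
o3: d²=125 > ρ²=58 → inactive
o4: d²=34 ≤ ρ²=58; F_rep = 31·(-3,-5)/34² = (-0.0804,-0.1341)
F = F_att + ΣF_rep = (-6.1081,2.9304)
p' = p + 1/8·F = (8.2365,-0.6337)

Fx=-6.1081 Fy=2.9304 x'=8.2365 y'=-0.6337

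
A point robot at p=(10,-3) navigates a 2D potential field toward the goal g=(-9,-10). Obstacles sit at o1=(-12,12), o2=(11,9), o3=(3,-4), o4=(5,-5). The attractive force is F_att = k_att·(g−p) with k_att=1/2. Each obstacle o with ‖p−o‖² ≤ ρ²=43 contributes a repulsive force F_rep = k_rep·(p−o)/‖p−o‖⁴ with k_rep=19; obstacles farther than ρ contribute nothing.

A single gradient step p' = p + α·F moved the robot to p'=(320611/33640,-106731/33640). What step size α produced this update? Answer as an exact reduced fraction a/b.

α = 1/20

F_att = 1/2·(g−p) = 1/2·(-19,-7) = (-9.5000,-3.5000)
o1: d²=709 > ρ²=43 → inactive
o2: d²=145 > ρ²=43 → inactive
o3: d²=50 > ρ²=43 → inactive
o4: d²=29 ≤ ρ²=43; F_rep = 19·(5,2)/29² = (0.1130,0.0452)
F = F_att + ΣF_rep = (-9.3870,-3.4548)
Δp = p'−p = (-0.4694,-0.1727); α = Δx/Fx = (-15789/33640) / (-15789/1682) = 1/20
check: Δy/Fy = (-5811/33640) / (-5811/1682) = 1/20 ✓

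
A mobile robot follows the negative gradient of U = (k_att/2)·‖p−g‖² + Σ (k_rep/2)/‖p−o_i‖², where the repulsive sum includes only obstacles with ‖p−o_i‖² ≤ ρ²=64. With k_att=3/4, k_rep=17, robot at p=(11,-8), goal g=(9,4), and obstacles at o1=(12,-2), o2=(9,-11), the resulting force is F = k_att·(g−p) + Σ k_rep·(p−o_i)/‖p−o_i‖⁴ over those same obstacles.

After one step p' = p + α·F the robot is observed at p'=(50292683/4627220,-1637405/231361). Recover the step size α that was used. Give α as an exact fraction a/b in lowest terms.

F_att = 3/4·(g−p) = 3/4·(-2,12) = (-1.5000,9.0000)
o1: d²=37 ≤ ρ²=64; F_rep = 17·(-1,-6)/37² = (-0.0124,-0.0745)
o2: d²=13 ≤ ρ²=64; F_rep = 17·(2,3)/13² = (0.2012,0.3018)
F = F_att + ΣF_rep = (-1.3112,9.2273)
Δp = p'−p = (-0.1311,0.9227); α = Δx/Fx = (-606737/4627220) / (-606737/462722) = 1/10
check: Δy/Fy = (213483/231361) / (2134830/231361) = 1/10 ✓

α = 1/10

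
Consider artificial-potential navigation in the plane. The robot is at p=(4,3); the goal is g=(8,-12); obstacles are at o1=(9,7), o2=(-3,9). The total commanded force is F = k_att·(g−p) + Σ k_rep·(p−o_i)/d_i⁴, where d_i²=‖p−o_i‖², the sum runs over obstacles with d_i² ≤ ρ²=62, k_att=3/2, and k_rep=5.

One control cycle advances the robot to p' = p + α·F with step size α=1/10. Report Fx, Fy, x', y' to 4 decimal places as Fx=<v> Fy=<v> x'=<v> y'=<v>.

Fx=5.9851 Fy=-22.5119 x'=4.5985 y'=0.7488

F_att = 3/2·(g−p) = 3/2·(4,-15) = (6.0000,-22.5000)
o1: d²=41 ≤ ρ²=62; F_rep = 5·(-5,-4)/41² = (-0.0149,-0.0119)
o2: d²=85 > ρ²=62 → inactive
F = F_att + ΣF_rep = (5.9851,-22.5119)
p' = p + 1/10·F = (4.5985,0.7488)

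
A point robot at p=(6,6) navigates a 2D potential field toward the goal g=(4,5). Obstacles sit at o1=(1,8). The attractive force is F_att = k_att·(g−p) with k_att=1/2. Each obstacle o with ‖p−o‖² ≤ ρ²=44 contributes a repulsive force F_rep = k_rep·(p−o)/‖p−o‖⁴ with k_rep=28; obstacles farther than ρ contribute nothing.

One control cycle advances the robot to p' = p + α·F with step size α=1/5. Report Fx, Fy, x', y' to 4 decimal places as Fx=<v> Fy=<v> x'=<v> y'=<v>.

Fx=-0.8335 Fy=-0.5666 x'=5.8333 y'=5.8867

F_att = 1/2·(g−p) = 1/2·(-2,-1) = (-1.0000,-0.5000)
o1: d²=29 ≤ ρ²=44; F_rep = 28·(5,-2)/29² = (0.1665,-0.0666)
F = F_att + ΣF_rep = (-0.8335,-0.5666)
p' = p + 1/5·F = (5.8333,5.8867)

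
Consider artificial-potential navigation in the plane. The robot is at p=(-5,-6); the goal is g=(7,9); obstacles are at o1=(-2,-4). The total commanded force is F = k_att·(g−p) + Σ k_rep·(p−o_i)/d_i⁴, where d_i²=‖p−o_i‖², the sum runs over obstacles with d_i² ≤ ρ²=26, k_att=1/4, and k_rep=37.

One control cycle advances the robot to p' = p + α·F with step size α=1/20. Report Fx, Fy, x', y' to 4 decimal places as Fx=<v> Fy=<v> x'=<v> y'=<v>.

F_att = 1/4·(g−p) = 1/4·(12,15) = (3.0000,3.7500)
o1: d²=13 ≤ ρ²=26; F_rep = 37·(-3,-2)/13² = (-0.6568,-0.4379)
F = F_att + ΣF_rep = (2.3432,3.3121)
p' = p + 1/20·F = (-4.8828,-5.8344)

Fx=2.3432 Fy=3.3121 x'=-4.8828 y'=-5.8344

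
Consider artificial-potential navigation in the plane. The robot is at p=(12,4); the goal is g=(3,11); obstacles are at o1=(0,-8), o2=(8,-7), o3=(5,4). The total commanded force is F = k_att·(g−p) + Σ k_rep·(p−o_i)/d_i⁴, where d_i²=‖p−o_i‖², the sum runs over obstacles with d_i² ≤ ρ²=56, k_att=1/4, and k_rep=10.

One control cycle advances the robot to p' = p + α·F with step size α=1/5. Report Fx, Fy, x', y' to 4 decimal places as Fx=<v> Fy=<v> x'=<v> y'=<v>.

Fx=-2.2208 Fy=1.7500 x'=11.5558 y'=4.3500

F_att = 1/4·(g−p) = 1/4·(-9,7) = (-2.2500,1.7500)
o1: d²=288 > ρ²=56 → inactive
o2: d²=137 > ρ²=56 → inactive
o3: d²=49 ≤ ρ²=56; F_rep = 10·(7,0)/49² = (0.0292,0.0000)
F = F_att + ΣF_rep = (-2.2208,1.7500)
p' = p + 1/5·F = (11.5558,4.3500)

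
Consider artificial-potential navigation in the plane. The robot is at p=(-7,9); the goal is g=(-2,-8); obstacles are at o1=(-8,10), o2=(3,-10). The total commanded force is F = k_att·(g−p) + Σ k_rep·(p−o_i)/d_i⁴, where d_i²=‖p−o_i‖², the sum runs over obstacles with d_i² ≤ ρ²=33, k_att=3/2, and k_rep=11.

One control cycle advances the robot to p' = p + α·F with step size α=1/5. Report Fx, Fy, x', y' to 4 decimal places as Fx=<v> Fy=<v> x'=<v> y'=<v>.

Fx=10.2500 Fy=-28.2500 x'=-4.9500 y'=3.3500

F_att = 3/2·(g−p) = 3/2·(5,-17) = (7.5000,-25.5000)
o1: d²=2 ≤ ρ²=33; F_rep = 11·(1,-1)/2² = (2.7500,-2.7500)
o2: d²=461 > ρ²=33 → inactive
F = F_att + ΣF_rep = (10.2500,-28.2500)
p' = p + 1/5·F = (-4.9500,3.3500)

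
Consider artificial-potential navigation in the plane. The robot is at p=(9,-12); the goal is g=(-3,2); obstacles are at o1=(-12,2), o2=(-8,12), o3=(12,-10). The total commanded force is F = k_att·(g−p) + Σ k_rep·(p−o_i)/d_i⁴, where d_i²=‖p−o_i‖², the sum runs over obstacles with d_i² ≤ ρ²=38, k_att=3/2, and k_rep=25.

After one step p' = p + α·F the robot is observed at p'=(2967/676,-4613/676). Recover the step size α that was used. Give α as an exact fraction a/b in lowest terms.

F_att = 3/2·(g−p) = 3/2·(-12,14) = (-18.0000,21.0000)
o1: d²=637 > ρ²=38 → inactive
o2: d²=865 > ρ²=38 → inactive
o3: d²=13 ≤ ρ²=38; F_rep = 25·(-3,-2)/13² = (-0.4438,-0.2959)
F = F_att + ΣF_rep = (-18.4438,20.7041)
Δp = p'−p = (-4.6109,5.1760); α = Δx/Fx = (-3117/676) / (-3117/169) = 1/4
check: Δy/Fy = (3499/676) / (3499/169) = 1/4 ✓

α = 1/4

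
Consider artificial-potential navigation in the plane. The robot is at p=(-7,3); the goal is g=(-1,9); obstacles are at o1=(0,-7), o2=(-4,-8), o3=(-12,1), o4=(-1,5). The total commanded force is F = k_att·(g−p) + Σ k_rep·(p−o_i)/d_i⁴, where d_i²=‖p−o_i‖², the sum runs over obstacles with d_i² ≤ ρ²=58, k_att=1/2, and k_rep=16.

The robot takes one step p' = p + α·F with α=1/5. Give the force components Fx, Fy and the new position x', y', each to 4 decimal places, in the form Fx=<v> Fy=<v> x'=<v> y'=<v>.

Fx=3.0351 Fy=3.0180 x'=-6.3930 y'=3.6036

F_att = 1/2·(g−p) = 1/2·(6,6) = (3.0000,3.0000)
o1: d²=149 > ρ²=58 → inactive
o2: d²=130 > ρ²=58 → inactive
o3: d²=29 ≤ ρ²=58; F_rep = 16·(5,2)/29² = (0.0951,0.0380)
o4: d²=40 ≤ ρ²=58; F_rep = 16·(-6,-2)/40² = (-0.0600,-0.0200)
F = F_att + ΣF_rep = (3.0351,3.0180)
p' = p + 1/5·F = (-6.3930,3.6036)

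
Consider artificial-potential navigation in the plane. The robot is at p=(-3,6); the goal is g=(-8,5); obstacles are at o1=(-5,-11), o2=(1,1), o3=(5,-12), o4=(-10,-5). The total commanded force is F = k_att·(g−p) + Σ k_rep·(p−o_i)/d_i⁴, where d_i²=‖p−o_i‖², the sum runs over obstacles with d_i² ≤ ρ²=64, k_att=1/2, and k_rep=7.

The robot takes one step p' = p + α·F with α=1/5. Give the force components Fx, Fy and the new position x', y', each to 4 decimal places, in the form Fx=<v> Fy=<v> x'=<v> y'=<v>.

F_att = 1/2·(g−p) = 1/2·(-5,-1) = (-2.5000,-0.5000)
o1: d²=293 > ρ²=64 → inactive
o2: d²=41 ≤ ρ²=64; F_rep = 7·(-4,5)/41² = (-0.0167,0.0208)
o3: d²=388 > ρ²=64 → inactive
o4: d²=170 > ρ²=64 → inactive
F = F_att + ΣF_rep = (-2.5167,-0.4792)
p' = p + 1/5·F = (-3.5033,5.9042)

Fx=-2.5167 Fy=-0.4792 x'=-3.5033 y'=5.9042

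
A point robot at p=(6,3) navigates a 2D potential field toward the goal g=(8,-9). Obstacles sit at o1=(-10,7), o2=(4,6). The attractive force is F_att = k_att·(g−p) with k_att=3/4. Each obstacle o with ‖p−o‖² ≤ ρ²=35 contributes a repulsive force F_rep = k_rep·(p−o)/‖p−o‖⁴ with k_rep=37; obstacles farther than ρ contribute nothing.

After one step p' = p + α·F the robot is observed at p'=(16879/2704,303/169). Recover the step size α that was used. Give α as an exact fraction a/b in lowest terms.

F_att = 3/4·(g−p) = 3/4·(2,-12) = (1.5000,-9.0000)
o1: d²=272 > ρ²=35 → inactive
o2: d²=13 ≤ ρ²=35; F_rep = 37·(2,-3)/13² = (0.4379,-0.6568)
F = F_att + ΣF_rep = (1.9379,-9.6568)
Δp = p'−p = (0.2422,-1.2071); α = Δx/Fx = (655/2704) / (655/338) = 1/8
check: Δy/Fy = (-204/169) / (-1632/169) = 1/8 ✓

α = 1/8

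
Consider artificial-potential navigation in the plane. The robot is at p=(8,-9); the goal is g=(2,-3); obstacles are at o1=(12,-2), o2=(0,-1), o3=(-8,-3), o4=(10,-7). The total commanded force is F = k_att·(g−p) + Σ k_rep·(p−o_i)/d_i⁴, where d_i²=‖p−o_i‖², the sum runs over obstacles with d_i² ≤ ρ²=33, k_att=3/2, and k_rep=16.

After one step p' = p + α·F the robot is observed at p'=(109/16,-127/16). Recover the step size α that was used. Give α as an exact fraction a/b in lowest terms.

α = 1/8

F_att = 3/2·(g−p) = 3/2·(-6,6) = (-9.0000,9.0000)
o1: d²=65 > ρ²=33 → inactive
o2: d²=128 > ρ²=33 → inactive
o3: d²=292 > ρ²=33 → inactive
o4: d²=8 ≤ ρ²=33; F_rep = 16·(-2,-2)/8² = (-0.5000,-0.5000)
F = F_att + ΣF_rep = (-9.5000,8.5000)
Δp = p'−p = (-1.1875,1.0625); α = Δx/Fx = (-19/16) / (-19/2) = 1/8
check: Δy/Fy = (17/16) / (17/2) = 1/8 ✓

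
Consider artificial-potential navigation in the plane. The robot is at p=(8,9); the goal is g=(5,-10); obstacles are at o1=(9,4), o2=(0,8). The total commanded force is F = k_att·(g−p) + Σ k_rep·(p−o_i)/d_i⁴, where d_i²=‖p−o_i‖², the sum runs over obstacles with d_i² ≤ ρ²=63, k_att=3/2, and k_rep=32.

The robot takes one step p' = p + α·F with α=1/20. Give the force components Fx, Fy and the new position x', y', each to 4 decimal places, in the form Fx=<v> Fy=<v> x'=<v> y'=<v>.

Fx=-4.5473 Fy=-28.2633 x'=7.7726 y'=7.5868

F_att = 3/2·(g−p) = 3/2·(-3,-19) = (-4.5000,-28.5000)
o1: d²=26 ≤ ρ²=63; F_rep = 32·(-1,5)/26² = (-0.0473,0.2367)
o2: d²=65 > ρ²=63 → inactive
F = F_att + ΣF_rep = (-4.5473,-28.2633)
p' = p + 1/20·F = (7.7726,7.5868)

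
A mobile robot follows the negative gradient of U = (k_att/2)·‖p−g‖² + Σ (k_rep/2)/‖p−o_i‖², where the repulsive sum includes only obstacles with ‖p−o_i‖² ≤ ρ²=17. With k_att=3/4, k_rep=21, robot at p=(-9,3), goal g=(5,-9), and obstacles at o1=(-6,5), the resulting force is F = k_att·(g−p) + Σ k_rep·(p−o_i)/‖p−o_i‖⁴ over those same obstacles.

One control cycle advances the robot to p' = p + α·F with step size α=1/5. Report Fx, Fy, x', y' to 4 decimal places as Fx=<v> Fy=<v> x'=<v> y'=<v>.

Fx=10.1272 Fy=-9.2485 x'=-6.9746 y'=1.1503

F_att = 3/4·(g−p) = 3/4·(14,-12) = (10.5000,-9.0000)
o1: d²=13 ≤ ρ²=17; F_rep = 21·(-3,-2)/13² = (-0.3728,-0.2485)
F = F_att + ΣF_rep = (10.1272,-9.2485)
p' = p + 1/5·F = (-6.9746,1.1503)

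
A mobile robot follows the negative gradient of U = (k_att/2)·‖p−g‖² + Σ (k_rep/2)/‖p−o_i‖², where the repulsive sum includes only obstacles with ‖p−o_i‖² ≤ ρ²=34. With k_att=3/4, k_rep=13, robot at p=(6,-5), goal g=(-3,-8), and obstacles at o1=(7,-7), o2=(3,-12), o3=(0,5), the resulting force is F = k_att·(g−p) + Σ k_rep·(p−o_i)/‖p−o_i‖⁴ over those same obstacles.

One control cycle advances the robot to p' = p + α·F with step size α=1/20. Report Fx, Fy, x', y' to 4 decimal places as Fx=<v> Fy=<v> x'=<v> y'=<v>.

F_att = 3/4·(g−p) = 3/4·(-9,-3) = (-6.7500,-2.2500)
o1: d²=5 ≤ ρ²=34; F_rep = 13·(-1,2)/5² = (-0.5200,1.0400)
o2: d²=58 > ρ²=34 → inactive
o3: d²=136 > ρ²=34 → inactive
F = F_att + ΣF_rep = (-7.2700,-1.2100)
p' = p + 1/20·F = (5.6365,-5.0605)

Fx=-7.2700 Fy=-1.2100 x'=5.6365 y'=-5.0605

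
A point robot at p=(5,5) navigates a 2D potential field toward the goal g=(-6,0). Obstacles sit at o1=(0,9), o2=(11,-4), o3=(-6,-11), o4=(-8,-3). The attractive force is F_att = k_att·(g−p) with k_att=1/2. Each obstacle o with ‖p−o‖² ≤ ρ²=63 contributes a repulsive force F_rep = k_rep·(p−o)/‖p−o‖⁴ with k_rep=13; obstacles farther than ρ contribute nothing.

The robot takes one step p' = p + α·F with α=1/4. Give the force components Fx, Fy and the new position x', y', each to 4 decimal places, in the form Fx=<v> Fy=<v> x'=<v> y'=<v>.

Fx=-5.4613 Fy=-2.5309 x'=3.6347 y'=4.3673

F_att = 1/2·(g−p) = 1/2·(-11,-5) = (-5.5000,-2.5000)
o1: d²=41 ≤ ρ²=63; F_rep = 13·(5,-4)/41² = (0.0387,-0.0309)
o2: d²=117 > ρ²=63 → inactive
o3: d²=377 > ρ²=63 → inactive
o4: d²=233 > ρ²=63 → inactive
F = F_att + ΣF_rep = (-5.4613,-2.5309)
p' = p + 1/4·F = (3.6347,4.3673)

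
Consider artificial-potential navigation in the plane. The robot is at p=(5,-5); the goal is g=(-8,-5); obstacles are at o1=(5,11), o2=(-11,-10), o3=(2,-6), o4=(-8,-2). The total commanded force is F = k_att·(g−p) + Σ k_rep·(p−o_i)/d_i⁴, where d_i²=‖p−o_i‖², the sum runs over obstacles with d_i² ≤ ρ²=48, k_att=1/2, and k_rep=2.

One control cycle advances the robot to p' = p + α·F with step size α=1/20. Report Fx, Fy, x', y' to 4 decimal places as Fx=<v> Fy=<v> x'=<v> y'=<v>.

F_att = 1/2·(g−p) = 1/2·(-13,0) = (-6.5000,0.0000)
o1: d²=256 > ρ²=48 → inactive
o2: d²=281 > ρ²=48 → inactive
o3: d²=10 ≤ ρ²=48; F_rep = 2·(3,1)/10² = (0.0600,0.0200)
o4: d²=178 > ρ²=48 → inactive
F = F_att + ΣF_rep = (-6.4400,0.0200)
p' = p + 1/20·F = (4.6780,-4.9990)

Fx=-6.4400 Fy=0.0200 x'=4.6780 y'=-4.9990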